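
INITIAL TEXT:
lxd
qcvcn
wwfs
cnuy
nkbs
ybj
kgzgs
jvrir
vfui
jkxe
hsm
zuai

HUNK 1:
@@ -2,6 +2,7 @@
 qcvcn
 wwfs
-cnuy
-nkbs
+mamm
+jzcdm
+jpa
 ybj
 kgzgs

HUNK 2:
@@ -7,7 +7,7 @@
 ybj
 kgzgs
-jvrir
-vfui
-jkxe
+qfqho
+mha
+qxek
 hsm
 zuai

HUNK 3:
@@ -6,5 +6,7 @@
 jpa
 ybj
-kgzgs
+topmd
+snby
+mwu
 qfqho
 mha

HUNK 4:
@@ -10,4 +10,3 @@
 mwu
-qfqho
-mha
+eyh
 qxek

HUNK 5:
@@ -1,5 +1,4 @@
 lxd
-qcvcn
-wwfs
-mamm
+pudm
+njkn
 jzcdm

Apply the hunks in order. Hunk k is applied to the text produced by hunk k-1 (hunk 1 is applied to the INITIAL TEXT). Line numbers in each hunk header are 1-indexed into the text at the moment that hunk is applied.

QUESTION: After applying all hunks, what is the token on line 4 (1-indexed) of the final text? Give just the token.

Answer: jzcdm

Derivation:
Hunk 1: at line 2 remove [cnuy,nkbs] add [mamm,jzcdm,jpa] -> 13 lines: lxd qcvcn wwfs mamm jzcdm jpa ybj kgzgs jvrir vfui jkxe hsm zuai
Hunk 2: at line 7 remove [jvrir,vfui,jkxe] add [qfqho,mha,qxek] -> 13 lines: lxd qcvcn wwfs mamm jzcdm jpa ybj kgzgs qfqho mha qxek hsm zuai
Hunk 3: at line 6 remove [kgzgs] add [topmd,snby,mwu] -> 15 lines: lxd qcvcn wwfs mamm jzcdm jpa ybj topmd snby mwu qfqho mha qxek hsm zuai
Hunk 4: at line 10 remove [qfqho,mha] add [eyh] -> 14 lines: lxd qcvcn wwfs mamm jzcdm jpa ybj topmd snby mwu eyh qxek hsm zuai
Hunk 5: at line 1 remove [qcvcn,wwfs,mamm] add [pudm,njkn] -> 13 lines: lxd pudm njkn jzcdm jpa ybj topmd snby mwu eyh qxek hsm zuai
Final line 4: jzcdm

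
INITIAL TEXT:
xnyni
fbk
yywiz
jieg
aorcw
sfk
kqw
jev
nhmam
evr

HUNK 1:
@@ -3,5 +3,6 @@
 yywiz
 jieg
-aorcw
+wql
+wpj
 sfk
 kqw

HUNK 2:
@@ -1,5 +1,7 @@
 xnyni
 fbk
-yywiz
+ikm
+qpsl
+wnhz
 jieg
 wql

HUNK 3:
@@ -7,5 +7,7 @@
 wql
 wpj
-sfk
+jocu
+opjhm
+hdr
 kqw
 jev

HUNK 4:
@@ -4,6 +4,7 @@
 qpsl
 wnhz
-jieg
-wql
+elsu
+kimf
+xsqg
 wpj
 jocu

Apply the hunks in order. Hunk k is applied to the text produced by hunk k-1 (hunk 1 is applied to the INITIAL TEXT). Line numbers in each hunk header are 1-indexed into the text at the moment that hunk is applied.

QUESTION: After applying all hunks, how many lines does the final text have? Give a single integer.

Answer: 16

Derivation:
Hunk 1: at line 3 remove [aorcw] add [wql,wpj] -> 11 lines: xnyni fbk yywiz jieg wql wpj sfk kqw jev nhmam evr
Hunk 2: at line 1 remove [yywiz] add [ikm,qpsl,wnhz] -> 13 lines: xnyni fbk ikm qpsl wnhz jieg wql wpj sfk kqw jev nhmam evr
Hunk 3: at line 7 remove [sfk] add [jocu,opjhm,hdr] -> 15 lines: xnyni fbk ikm qpsl wnhz jieg wql wpj jocu opjhm hdr kqw jev nhmam evr
Hunk 4: at line 4 remove [jieg,wql] add [elsu,kimf,xsqg] -> 16 lines: xnyni fbk ikm qpsl wnhz elsu kimf xsqg wpj jocu opjhm hdr kqw jev nhmam evr
Final line count: 16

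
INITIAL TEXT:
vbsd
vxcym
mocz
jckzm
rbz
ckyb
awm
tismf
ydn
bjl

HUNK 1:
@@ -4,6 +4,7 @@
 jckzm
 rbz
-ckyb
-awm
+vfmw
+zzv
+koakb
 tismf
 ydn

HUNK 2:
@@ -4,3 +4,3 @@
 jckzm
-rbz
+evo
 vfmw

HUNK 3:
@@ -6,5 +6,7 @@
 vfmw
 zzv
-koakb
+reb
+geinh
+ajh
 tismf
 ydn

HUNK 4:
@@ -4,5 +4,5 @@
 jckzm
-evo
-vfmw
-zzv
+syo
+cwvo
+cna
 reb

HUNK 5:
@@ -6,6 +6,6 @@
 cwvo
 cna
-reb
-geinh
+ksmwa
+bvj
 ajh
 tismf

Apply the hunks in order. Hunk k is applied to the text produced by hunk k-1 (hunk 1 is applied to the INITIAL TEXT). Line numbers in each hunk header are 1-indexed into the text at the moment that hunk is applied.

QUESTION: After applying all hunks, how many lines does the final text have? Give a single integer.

Hunk 1: at line 4 remove [ckyb,awm] add [vfmw,zzv,koakb] -> 11 lines: vbsd vxcym mocz jckzm rbz vfmw zzv koakb tismf ydn bjl
Hunk 2: at line 4 remove [rbz] add [evo] -> 11 lines: vbsd vxcym mocz jckzm evo vfmw zzv koakb tismf ydn bjl
Hunk 3: at line 6 remove [koakb] add [reb,geinh,ajh] -> 13 lines: vbsd vxcym mocz jckzm evo vfmw zzv reb geinh ajh tismf ydn bjl
Hunk 4: at line 4 remove [evo,vfmw,zzv] add [syo,cwvo,cna] -> 13 lines: vbsd vxcym mocz jckzm syo cwvo cna reb geinh ajh tismf ydn bjl
Hunk 5: at line 6 remove [reb,geinh] add [ksmwa,bvj] -> 13 lines: vbsd vxcym mocz jckzm syo cwvo cna ksmwa bvj ajh tismf ydn bjl
Final line count: 13

Answer: 13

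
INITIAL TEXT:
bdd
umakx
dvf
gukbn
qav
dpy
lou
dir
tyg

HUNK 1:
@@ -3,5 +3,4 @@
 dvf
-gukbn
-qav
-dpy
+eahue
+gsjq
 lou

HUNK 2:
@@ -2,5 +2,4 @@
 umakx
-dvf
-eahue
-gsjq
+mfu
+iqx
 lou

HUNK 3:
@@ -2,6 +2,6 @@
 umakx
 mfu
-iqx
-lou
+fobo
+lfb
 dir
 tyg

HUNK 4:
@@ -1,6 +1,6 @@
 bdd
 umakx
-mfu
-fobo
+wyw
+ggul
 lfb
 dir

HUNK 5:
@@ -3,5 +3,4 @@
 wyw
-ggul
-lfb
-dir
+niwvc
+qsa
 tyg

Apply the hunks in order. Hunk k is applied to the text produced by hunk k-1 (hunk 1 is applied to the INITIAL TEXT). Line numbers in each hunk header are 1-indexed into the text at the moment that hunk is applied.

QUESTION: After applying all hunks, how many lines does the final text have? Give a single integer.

Hunk 1: at line 3 remove [gukbn,qav,dpy] add [eahue,gsjq] -> 8 lines: bdd umakx dvf eahue gsjq lou dir tyg
Hunk 2: at line 2 remove [dvf,eahue,gsjq] add [mfu,iqx] -> 7 lines: bdd umakx mfu iqx lou dir tyg
Hunk 3: at line 2 remove [iqx,lou] add [fobo,lfb] -> 7 lines: bdd umakx mfu fobo lfb dir tyg
Hunk 4: at line 1 remove [mfu,fobo] add [wyw,ggul] -> 7 lines: bdd umakx wyw ggul lfb dir tyg
Hunk 5: at line 3 remove [ggul,lfb,dir] add [niwvc,qsa] -> 6 lines: bdd umakx wyw niwvc qsa tyg
Final line count: 6

Answer: 6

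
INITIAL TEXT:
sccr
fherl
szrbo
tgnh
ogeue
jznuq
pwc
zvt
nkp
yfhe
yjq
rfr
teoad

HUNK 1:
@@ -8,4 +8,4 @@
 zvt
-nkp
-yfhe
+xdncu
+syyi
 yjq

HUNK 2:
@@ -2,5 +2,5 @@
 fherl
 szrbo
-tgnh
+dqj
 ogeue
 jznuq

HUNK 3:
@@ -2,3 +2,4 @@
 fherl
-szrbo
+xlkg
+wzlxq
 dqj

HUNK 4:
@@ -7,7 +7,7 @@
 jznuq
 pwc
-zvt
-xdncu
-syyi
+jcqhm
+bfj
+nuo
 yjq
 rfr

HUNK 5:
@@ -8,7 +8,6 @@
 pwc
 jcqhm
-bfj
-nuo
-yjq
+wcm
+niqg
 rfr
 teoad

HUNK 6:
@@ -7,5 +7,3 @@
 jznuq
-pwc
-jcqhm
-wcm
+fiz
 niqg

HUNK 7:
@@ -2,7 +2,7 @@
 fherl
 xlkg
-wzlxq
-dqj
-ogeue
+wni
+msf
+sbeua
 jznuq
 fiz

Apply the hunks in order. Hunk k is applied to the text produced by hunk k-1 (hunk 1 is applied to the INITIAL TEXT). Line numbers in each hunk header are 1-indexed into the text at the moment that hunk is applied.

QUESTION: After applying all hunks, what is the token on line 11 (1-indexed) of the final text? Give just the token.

Hunk 1: at line 8 remove [nkp,yfhe] add [xdncu,syyi] -> 13 lines: sccr fherl szrbo tgnh ogeue jznuq pwc zvt xdncu syyi yjq rfr teoad
Hunk 2: at line 2 remove [tgnh] add [dqj] -> 13 lines: sccr fherl szrbo dqj ogeue jznuq pwc zvt xdncu syyi yjq rfr teoad
Hunk 3: at line 2 remove [szrbo] add [xlkg,wzlxq] -> 14 lines: sccr fherl xlkg wzlxq dqj ogeue jznuq pwc zvt xdncu syyi yjq rfr teoad
Hunk 4: at line 7 remove [zvt,xdncu,syyi] add [jcqhm,bfj,nuo] -> 14 lines: sccr fherl xlkg wzlxq dqj ogeue jznuq pwc jcqhm bfj nuo yjq rfr teoad
Hunk 5: at line 8 remove [bfj,nuo,yjq] add [wcm,niqg] -> 13 lines: sccr fherl xlkg wzlxq dqj ogeue jznuq pwc jcqhm wcm niqg rfr teoad
Hunk 6: at line 7 remove [pwc,jcqhm,wcm] add [fiz] -> 11 lines: sccr fherl xlkg wzlxq dqj ogeue jznuq fiz niqg rfr teoad
Hunk 7: at line 2 remove [wzlxq,dqj,ogeue] add [wni,msf,sbeua] -> 11 lines: sccr fherl xlkg wni msf sbeua jznuq fiz niqg rfr teoad
Final line 11: teoad

Answer: teoad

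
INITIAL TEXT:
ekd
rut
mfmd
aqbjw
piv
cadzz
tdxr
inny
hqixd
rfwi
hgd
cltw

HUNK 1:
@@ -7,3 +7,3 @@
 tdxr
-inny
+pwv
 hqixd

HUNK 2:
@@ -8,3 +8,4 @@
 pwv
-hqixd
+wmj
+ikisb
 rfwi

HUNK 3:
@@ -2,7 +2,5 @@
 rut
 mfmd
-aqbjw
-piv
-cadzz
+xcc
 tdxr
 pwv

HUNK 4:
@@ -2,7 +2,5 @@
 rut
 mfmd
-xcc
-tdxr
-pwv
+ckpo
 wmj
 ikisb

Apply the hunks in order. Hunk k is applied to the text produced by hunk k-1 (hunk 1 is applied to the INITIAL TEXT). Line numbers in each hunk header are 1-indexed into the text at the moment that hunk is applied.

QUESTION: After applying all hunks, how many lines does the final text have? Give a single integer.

Answer: 9

Derivation:
Hunk 1: at line 7 remove [inny] add [pwv] -> 12 lines: ekd rut mfmd aqbjw piv cadzz tdxr pwv hqixd rfwi hgd cltw
Hunk 2: at line 8 remove [hqixd] add [wmj,ikisb] -> 13 lines: ekd rut mfmd aqbjw piv cadzz tdxr pwv wmj ikisb rfwi hgd cltw
Hunk 3: at line 2 remove [aqbjw,piv,cadzz] add [xcc] -> 11 lines: ekd rut mfmd xcc tdxr pwv wmj ikisb rfwi hgd cltw
Hunk 4: at line 2 remove [xcc,tdxr,pwv] add [ckpo] -> 9 lines: ekd rut mfmd ckpo wmj ikisb rfwi hgd cltw
Final line count: 9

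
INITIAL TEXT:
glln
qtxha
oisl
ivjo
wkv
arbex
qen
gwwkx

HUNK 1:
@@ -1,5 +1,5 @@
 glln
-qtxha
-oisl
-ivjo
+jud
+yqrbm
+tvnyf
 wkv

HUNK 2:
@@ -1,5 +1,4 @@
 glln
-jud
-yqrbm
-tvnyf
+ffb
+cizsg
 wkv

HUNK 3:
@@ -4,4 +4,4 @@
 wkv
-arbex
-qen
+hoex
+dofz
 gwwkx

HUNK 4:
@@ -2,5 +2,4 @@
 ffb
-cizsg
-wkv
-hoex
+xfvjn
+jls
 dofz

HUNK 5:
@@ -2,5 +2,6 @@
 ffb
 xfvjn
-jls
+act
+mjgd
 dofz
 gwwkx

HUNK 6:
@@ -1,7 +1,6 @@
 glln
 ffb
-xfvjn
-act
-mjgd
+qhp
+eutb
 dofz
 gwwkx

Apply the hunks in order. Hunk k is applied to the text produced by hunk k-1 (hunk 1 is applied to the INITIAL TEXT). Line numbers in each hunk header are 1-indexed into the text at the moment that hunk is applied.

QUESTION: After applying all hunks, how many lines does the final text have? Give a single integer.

Answer: 6

Derivation:
Hunk 1: at line 1 remove [qtxha,oisl,ivjo] add [jud,yqrbm,tvnyf] -> 8 lines: glln jud yqrbm tvnyf wkv arbex qen gwwkx
Hunk 2: at line 1 remove [jud,yqrbm,tvnyf] add [ffb,cizsg] -> 7 lines: glln ffb cizsg wkv arbex qen gwwkx
Hunk 3: at line 4 remove [arbex,qen] add [hoex,dofz] -> 7 lines: glln ffb cizsg wkv hoex dofz gwwkx
Hunk 4: at line 2 remove [cizsg,wkv,hoex] add [xfvjn,jls] -> 6 lines: glln ffb xfvjn jls dofz gwwkx
Hunk 5: at line 2 remove [jls] add [act,mjgd] -> 7 lines: glln ffb xfvjn act mjgd dofz gwwkx
Hunk 6: at line 1 remove [xfvjn,act,mjgd] add [qhp,eutb] -> 6 lines: glln ffb qhp eutb dofz gwwkx
Final line count: 6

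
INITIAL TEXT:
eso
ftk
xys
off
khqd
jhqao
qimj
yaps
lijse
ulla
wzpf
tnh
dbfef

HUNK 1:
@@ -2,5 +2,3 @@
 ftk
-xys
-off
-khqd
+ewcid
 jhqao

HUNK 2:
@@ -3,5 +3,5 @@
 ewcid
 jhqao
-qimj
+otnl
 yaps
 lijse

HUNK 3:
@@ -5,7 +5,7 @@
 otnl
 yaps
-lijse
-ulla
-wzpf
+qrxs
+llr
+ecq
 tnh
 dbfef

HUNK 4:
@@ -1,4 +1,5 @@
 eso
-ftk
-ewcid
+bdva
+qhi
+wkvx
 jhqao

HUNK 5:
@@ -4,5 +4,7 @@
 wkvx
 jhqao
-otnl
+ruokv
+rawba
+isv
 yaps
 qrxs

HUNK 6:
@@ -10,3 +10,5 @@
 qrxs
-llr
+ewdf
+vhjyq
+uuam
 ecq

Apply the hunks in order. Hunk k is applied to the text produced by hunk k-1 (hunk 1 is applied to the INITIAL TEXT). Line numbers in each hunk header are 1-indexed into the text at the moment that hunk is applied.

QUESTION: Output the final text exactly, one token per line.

Hunk 1: at line 2 remove [xys,off,khqd] add [ewcid] -> 11 lines: eso ftk ewcid jhqao qimj yaps lijse ulla wzpf tnh dbfef
Hunk 2: at line 3 remove [qimj] add [otnl] -> 11 lines: eso ftk ewcid jhqao otnl yaps lijse ulla wzpf tnh dbfef
Hunk 3: at line 5 remove [lijse,ulla,wzpf] add [qrxs,llr,ecq] -> 11 lines: eso ftk ewcid jhqao otnl yaps qrxs llr ecq tnh dbfef
Hunk 4: at line 1 remove [ftk,ewcid] add [bdva,qhi,wkvx] -> 12 lines: eso bdva qhi wkvx jhqao otnl yaps qrxs llr ecq tnh dbfef
Hunk 5: at line 4 remove [otnl] add [ruokv,rawba,isv] -> 14 lines: eso bdva qhi wkvx jhqao ruokv rawba isv yaps qrxs llr ecq tnh dbfef
Hunk 6: at line 10 remove [llr] add [ewdf,vhjyq,uuam] -> 16 lines: eso bdva qhi wkvx jhqao ruokv rawba isv yaps qrxs ewdf vhjyq uuam ecq tnh dbfef

Answer: eso
bdva
qhi
wkvx
jhqao
ruokv
rawba
isv
yaps
qrxs
ewdf
vhjyq
uuam
ecq
tnh
dbfef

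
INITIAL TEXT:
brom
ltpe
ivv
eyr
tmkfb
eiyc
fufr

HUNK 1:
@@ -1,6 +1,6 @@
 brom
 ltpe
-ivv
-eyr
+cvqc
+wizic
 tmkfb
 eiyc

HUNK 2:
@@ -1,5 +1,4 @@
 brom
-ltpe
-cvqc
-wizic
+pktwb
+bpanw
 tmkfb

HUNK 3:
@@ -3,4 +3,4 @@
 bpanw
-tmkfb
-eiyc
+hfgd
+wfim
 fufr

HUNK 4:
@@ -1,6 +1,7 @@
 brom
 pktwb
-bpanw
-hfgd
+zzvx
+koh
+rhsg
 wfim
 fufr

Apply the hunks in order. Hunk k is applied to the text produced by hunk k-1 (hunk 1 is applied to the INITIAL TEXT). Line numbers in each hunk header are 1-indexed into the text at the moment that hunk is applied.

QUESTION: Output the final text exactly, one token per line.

Hunk 1: at line 1 remove [ivv,eyr] add [cvqc,wizic] -> 7 lines: brom ltpe cvqc wizic tmkfb eiyc fufr
Hunk 2: at line 1 remove [ltpe,cvqc,wizic] add [pktwb,bpanw] -> 6 lines: brom pktwb bpanw tmkfb eiyc fufr
Hunk 3: at line 3 remove [tmkfb,eiyc] add [hfgd,wfim] -> 6 lines: brom pktwb bpanw hfgd wfim fufr
Hunk 4: at line 1 remove [bpanw,hfgd] add [zzvx,koh,rhsg] -> 7 lines: brom pktwb zzvx koh rhsg wfim fufr

Answer: brom
pktwb
zzvx
koh
rhsg
wfim
fufr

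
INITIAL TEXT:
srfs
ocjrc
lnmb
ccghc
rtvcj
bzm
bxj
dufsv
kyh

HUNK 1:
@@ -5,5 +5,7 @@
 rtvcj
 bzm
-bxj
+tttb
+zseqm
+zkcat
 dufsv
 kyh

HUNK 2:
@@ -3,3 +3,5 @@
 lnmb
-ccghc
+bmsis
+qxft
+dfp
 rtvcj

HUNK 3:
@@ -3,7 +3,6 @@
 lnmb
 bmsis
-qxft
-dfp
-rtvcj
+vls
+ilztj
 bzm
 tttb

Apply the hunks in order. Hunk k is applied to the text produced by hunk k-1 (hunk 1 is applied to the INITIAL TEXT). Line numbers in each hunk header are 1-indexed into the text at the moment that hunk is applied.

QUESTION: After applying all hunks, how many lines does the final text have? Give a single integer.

Hunk 1: at line 5 remove [bxj] add [tttb,zseqm,zkcat] -> 11 lines: srfs ocjrc lnmb ccghc rtvcj bzm tttb zseqm zkcat dufsv kyh
Hunk 2: at line 3 remove [ccghc] add [bmsis,qxft,dfp] -> 13 lines: srfs ocjrc lnmb bmsis qxft dfp rtvcj bzm tttb zseqm zkcat dufsv kyh
Hunk 3: at line 3 remove [qxft,dfp,rtvcj] add [vls,ilztj] -> 12 lines: srfs ocjrc lnmb bmsis vls ilztj bzm tttb zseqm zkcat dufsv kyh
Final line count: 12

Answer: 12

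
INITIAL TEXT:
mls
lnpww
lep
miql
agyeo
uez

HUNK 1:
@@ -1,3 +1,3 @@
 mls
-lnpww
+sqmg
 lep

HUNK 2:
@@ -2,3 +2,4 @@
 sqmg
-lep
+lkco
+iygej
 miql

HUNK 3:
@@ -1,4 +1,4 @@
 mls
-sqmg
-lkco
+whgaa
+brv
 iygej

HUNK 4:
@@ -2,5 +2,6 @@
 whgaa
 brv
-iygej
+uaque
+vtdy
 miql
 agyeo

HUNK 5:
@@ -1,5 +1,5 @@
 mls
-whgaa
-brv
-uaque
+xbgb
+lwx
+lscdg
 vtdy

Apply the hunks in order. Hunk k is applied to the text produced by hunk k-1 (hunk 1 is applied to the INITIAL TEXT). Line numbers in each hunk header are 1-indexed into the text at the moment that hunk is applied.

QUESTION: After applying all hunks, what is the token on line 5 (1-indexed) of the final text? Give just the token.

Hunk 1: at line 1 remove [lnpww] add [sqmg] -> 6 lines: mls sqmg lep miql agyeo uez
Hunk 2: at line 2 remove [lep] add [lkco,iygej] -> 7 lines: mls sqmg lkco iygej miql agyeo uez
Hunk 3: at line 1 remove [sqmg,lkco] add [whgaa,brv] -> 7 lines: mls whgaa brv iygej miql agyeo uez
Hunk 4: at line 2 remove [iygej] add [uaque,vtdy] -> 8 lines: mls whgaa brv uaque vtdy miql agyeo uez
Hunk 5: at line 1 remove [whgaa,brv,uaque] add [xbgb,lwx,lscdg] -> 8 lines: mls xbgb lwx lscdg vtdy miql agyeo uez
Final line 5: vtdy

Answer: vtdy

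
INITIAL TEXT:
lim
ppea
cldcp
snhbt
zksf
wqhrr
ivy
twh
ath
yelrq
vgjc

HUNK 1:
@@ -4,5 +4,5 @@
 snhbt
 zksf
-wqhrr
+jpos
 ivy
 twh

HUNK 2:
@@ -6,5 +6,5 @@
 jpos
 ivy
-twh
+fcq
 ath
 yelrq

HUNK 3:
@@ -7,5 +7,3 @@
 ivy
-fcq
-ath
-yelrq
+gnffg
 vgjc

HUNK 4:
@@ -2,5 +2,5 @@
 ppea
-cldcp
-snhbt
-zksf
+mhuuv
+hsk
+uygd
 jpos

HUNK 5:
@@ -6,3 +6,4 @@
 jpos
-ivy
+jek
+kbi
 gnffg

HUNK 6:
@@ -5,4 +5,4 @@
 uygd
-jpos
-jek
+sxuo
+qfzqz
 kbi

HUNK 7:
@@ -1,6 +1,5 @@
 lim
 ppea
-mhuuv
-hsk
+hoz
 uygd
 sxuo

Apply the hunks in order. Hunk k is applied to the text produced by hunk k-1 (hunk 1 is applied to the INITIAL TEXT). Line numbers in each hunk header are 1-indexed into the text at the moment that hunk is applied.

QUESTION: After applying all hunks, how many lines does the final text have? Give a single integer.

Answer: 9

Derivation:
Hunk 1: at line 4 remove [wqhrr] add [jpos] -> 11 lines: lim ppea cldcp snhbt zksf jpos ivy twh ath yelrq vgjc
Hunk 2: at line 6 remove [twh] add [fcq] -> 11 lines: lim ppea cldcp snhbt zksf jpos ivy fcq ath yelrq vgjc
Hunk 3: at line 7 remove [fcq,ath,yelrq] add [gnffg] -> 9 lines: lim ppea cldcp snhbt zksf jpos ivy gnffg vgjc
Hunk 4: at line 2 remove [cldcp,snhbt,zksf] add [mhuuv,hsk,uygd] -> 9 lines: lim ppea mhuuv hsk uygd jpos ivy gnffg vgjc
Hunk 5: at line 6 remove [ivy] add [jek,kbi] -> 10 lines: lim ppea mhuuv hsk uygd jpos jek kbi gnffg vgjc
Hunk 6: at line 5 remove [jpos,jek] add [sxuo,qfzqz] -> 10 lines: lim ppea mhuuv hsk uygd sxuo qfzqz kbi gnffg vgjc
Hunk 7: at line 1 remove [mhuuv,hsk] add [hoz] -> 9 lines: lim ppea hoz uygd sxuo qfzqz kbi gnffg vgjc
Final line count: 9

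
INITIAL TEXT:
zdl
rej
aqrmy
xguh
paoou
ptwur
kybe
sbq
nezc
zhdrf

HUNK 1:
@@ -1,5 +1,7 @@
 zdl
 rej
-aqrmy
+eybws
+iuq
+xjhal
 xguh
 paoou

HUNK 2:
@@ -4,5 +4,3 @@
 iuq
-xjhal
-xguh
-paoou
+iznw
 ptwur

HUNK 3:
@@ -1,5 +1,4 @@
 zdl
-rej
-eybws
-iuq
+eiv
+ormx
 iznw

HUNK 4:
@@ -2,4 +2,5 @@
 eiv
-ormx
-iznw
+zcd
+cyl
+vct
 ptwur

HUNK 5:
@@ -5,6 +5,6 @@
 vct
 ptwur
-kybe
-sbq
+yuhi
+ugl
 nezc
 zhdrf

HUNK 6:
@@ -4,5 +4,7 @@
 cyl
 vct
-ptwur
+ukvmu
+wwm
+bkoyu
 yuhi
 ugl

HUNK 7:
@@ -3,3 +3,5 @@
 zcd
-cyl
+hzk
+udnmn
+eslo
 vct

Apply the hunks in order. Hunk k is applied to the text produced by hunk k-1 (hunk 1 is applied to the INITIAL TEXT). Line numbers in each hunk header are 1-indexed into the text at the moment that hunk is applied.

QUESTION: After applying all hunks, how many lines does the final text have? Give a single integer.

Hunk 1: at line 1 remove [aqrmy] add [eybws,iuq,xjhal] -> 12 lines: zdl rej eybws iuq xjhal xguh paoou ptwur kybe sbq nezc zhdrf
Hunk 2: at line 4 remove [xjhal,xguh,paoou] add [iznw] -> 10 lines: zdl rej eybws iuq iznw ptwur kybe sbq nezc zhdrf
Hunk 3: at line 1 remove [rej,eybws,iuq] add [eiv,ormx] -> 9 lines: zdl eiv ormx iznw ptwur kybe sbq nezc zhdrf
Hunk 4: at line 2 remove [ormx,iznw] add [zcd,cyl,vct] -> 10 lines: zdl eiv zcd cyl vct ptwur kybe sbq nezc zhdrf
Hunk 5: at line 5 remove [kybe,sbq] add [yuhi,ugl] -> 10 lines: zdl eiv zcd cyl vct ptwur yuhi ugl nezc zhdrf
Hunk 6: at line 4 remove [ptwur] add [ukvmu,wwm,bkoyu] -> 12 lines: zdl eiv zcd cyl vct ukvmu wwm bkoyu yuhi ugl nezc zhdrf
Hunk 7: at line 3 remove [cyl] add [hzk,udnmn,eslo] -> 14 lines: zdl eiv zcd hzk udnmn eslo vct ukvmu wwm bkoyu yuhi ugl nezc zhdrf
Final line count: 14

Answer: 14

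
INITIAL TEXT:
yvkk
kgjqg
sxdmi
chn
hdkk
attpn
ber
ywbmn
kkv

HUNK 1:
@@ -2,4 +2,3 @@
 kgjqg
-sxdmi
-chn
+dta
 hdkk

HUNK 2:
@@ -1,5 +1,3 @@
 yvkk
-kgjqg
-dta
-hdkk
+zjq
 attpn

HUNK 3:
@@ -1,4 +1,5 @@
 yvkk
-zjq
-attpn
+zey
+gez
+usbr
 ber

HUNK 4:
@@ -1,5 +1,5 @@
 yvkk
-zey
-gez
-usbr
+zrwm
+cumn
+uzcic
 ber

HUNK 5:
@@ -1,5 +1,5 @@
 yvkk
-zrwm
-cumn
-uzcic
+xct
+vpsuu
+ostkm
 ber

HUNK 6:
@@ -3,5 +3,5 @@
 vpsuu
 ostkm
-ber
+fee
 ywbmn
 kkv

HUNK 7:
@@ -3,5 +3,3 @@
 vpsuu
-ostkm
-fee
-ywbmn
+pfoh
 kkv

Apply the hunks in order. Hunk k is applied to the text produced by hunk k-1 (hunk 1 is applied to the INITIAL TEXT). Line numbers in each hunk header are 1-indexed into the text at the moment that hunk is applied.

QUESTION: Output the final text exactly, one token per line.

Hunk 1: at line 2 remove [sxdmi,chn] add [dta] -> 8 lines: yvkk kgjqg dta hdkk attpn ber ywbmn kkv
Hunk 2: at line 1 remove [kgjqg,dta,hdkk] add [zjq] -> 6 lines: yvkk zjq attpn ber ywbmn kkv
Hunk 3: at line 1 remove [zjq,attpn] add [zey,gez,usbr] -> 7 lines: yvkk zey gez usbr ber ywbmn kkv
Hunk 4: at line 1 remove [zey,gez,usbr] add [zrwm,cumn,uzcic] -> 7 lines: yvkk zrwm cumn uzcic ber ywbmn kkv
Hunk 5: at line 1 remove [zrwm,cumn,uzcic] add [xct,vpsuu,ostkm] -> 7 lines: yvkk xct vpsuu ostkm ber ywbmn kkv
Hunk 6: at line 3 remove [ber] add [fee] -> 7 lines: yvkk xct vpsuu ostkm fee ywbmn kkv
Hunk 7: at line 3 remove [ostkm,fee,ywbmn] add [pfoh] -> 5 lines: yvkk xct vpsuu pfoh kkv

Answer: yvkk
xct
vpsuu
pfoh
kkv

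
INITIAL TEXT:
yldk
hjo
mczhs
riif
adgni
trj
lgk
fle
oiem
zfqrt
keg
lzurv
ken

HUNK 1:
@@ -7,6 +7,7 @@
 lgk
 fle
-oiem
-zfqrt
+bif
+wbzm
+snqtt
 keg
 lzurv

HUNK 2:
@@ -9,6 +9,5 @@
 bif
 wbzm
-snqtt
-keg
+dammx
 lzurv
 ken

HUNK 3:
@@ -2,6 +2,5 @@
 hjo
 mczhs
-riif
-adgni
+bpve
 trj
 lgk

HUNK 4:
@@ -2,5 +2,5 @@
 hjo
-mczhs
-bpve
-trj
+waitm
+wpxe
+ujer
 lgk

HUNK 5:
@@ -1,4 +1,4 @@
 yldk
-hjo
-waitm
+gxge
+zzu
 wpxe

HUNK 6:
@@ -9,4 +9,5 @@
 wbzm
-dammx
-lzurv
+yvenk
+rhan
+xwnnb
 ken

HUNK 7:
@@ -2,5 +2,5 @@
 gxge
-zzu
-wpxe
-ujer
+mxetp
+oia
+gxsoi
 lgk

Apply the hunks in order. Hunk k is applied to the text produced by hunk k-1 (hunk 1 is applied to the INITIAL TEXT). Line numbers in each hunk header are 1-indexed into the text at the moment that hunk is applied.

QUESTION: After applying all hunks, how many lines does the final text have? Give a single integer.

Answer: 13

Derivation:
Hunk 1: at line 7 remove [oiem,zfqrt] add [bif,wbzm,snqtt] -> 14 lines: yldk hjo mczhs riif adgni trj lgk fle bif wbzm snqtt keg lzurv ken
Hunk 2: at line 9 remove [snqtt,keg] add [dammx] -> 13 lines: yldk hjo mczhs riif adgni trj lgk fle bif wbzm dammx lzurv ken
Hunk 3: at line 2 remove [riif,adgni] add [bpve] -> 12 lines: yldk hjo mczhs bpve trj lgk fle bif wbzm dammx lzurv ken
Hunk 4: at line 2 remove [mczhs,bpve,trj] add [waitm,wpxe,ujer] -> 12 lines: yldk hjo waitm wpxe ujer lgk fle bif wbzm dammx lzurv ken
Hunk 5: at line 1 remove [hjo,waitm] add [gxge,zzu] -> 12 lines: yldk gxge zzu wpxe ujer lgk fle bif wbzm dammx lzurv ken
Hunk 6: at line 9 remove [dammx,lzurv] add [yvenk,rhan,xwnnb] -> 13 lines: yldk gxge zzu wpxe ujer lgk fle bif wbzm yvenk rhan xwnnb ken
Hunk 7: at line 2 remove [zzu,wpxe,ujer] add [mxetp,oia,gxsoi] -> 13 lines: yldk gxge mxetp oia gxsoi lgk fle bif wbzm yvenk rhan xwnnb ken
Final line count: 13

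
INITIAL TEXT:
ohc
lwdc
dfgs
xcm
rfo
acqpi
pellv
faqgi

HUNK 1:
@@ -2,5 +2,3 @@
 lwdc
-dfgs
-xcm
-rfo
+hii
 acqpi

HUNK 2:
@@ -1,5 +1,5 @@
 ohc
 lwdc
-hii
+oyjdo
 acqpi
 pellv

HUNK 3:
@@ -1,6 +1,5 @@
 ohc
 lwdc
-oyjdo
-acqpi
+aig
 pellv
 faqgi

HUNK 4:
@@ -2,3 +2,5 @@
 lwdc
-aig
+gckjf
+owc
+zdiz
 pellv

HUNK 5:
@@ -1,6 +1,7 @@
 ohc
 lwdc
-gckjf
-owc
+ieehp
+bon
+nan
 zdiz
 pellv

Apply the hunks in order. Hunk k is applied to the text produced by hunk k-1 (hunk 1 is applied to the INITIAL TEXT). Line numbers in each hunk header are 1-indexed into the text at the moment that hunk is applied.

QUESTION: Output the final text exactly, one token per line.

Hunk 1: at line 2 remove [dfgs,xcm,rfo] add [hii] -> 6 lines: ohc lwdc hii acqpi pellv faqgi
Hunk 2: at line 1 remove [hii] add [oyjdo] -> 6 lines: ohc lwdc oyjdo acqpi pellv faqgi
Hunk 3: at line 1 remove [oyjdo,acqpi] add [aig] -> 5 lines: ohc lwdc aig pellv faqgi
Hunk 4: at line 2 remove [aig] add [gckjf,owc,zdiz] -> 7 lines: ohc lwdc gckjf owc zdiz pellv faqgi
Hunk 5: at line 1 remove [gckjf,owc] add [ieehp,bon,nan] -> 8 lines: ohc lwdc ieehp bon nan zdiz pellv faqgi

Answer: ohc
lwdc
ieehp
bon
nan
zdiz
pellv
faqgi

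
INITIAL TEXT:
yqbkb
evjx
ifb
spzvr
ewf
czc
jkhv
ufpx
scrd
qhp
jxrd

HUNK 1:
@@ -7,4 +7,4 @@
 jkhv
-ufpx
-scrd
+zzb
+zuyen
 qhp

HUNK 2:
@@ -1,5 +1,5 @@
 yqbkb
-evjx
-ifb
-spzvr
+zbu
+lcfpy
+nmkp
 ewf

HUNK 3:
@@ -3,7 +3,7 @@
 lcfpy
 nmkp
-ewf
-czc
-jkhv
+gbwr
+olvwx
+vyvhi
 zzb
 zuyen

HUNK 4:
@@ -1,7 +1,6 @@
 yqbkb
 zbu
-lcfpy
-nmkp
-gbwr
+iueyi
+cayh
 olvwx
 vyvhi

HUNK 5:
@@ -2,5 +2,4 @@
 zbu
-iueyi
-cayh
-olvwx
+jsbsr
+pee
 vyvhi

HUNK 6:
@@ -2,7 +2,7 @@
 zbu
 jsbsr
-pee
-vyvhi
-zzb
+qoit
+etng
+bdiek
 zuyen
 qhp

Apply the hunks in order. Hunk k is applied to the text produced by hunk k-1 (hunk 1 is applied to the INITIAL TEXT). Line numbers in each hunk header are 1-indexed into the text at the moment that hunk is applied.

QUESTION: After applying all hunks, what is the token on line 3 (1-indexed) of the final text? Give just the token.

Hunk 1: at line 7 remove [ufpx,scrd] add [zzb,zuyen] -> 11 lines: yqbkb evjx ifb spzvr ewf czc jkhv zzb zuyen qhp jxrd
Hunk 2: at line 1 remove [evjx,ifb,spzvr] add [zbu,lcfpy,nmkp] -> 11 lines: yqbkb zbu lcfpy nmkp ewf czc jkhv zzb zuyen qhp jxrd
Hunk 3: at line 3 remove [ewf,czc,jkhv] add [gbwr,olvwx,vyvhi] -> 11 lines: yqbkb zbu lcfpy nmkp gbwr olvwx vyvhi zzb zuyen qhp jxrd
Hunk 4: at line 1 remove [lcfpy,nmkp,gbwr] add [iueyi,cayh] -> 10 lines: yqbkb zbu iueyi cayh olvwx vyvhi zzb zuyen qhp jxrd
Hunk 5: at line 2 remove [iueyi,cayh,olvwx] add [jsbsr,pee] -> 9 lines: yqbkb zbu jsbsr pee vyvhi zzb zuyen qhp jxrd
Hunk 6: at line 2 remove [pee,vyvhi,zzb] add [qoit,etng,bdiek] -> 9 lines: yqbkb zbu jsbsr qoit etng bdiek zuyen qhp jxrd
Final line 3: jsbsr

Answer: jsbsr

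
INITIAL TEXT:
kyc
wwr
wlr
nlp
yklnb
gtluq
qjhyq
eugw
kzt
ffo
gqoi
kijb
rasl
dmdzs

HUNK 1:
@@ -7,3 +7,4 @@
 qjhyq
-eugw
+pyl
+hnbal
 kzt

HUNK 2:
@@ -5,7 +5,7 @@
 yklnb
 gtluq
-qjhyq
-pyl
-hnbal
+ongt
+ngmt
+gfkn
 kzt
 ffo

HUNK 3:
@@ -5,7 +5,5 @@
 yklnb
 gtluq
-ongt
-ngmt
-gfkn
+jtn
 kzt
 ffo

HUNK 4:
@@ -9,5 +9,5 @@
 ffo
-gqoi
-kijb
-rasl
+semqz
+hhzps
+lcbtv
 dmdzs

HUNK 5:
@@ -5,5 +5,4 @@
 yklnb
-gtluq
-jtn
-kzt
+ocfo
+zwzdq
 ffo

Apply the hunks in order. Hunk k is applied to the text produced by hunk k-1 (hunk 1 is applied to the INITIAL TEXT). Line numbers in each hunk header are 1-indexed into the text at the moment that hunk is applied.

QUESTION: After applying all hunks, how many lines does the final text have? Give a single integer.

Answer: 12

Derivation:
Hunk 1: at line 7 remove [eugw] add [pyl,hnbal] -> 15 lines: kyc wwr wlr nlp yklnb gtluq qjhyq pyl hnbal kzt ffo gqoi kijb rasl dmdzs
Hunk 2: at line 5 remove [qjhyq,pyl,hnbal] add [ongt,ngmt,gfkn] -> 15 lines: kyc wwr wlr nlp yklnb gtluq ongt ngmt gfkn kzt ffo gqoi kijb rasl dmdzs
Hunk 3: at line 5 remove [ongt,ngmt,gfkn] add [jtn] -> 13 lines: kyc wwr wlr nlp yklnb gtluq jtn kzt ffo gqoi kijb rasl dmdzs
Hunk 4: at line 9 remove [gqoi,kijb,rasl] add [semqz,hhzps,lcbtv] -> 13 lines: kyc wwr wlr nlp yklnb gtluq jtn kzt ffo semqz hhzps lcbtv dmdzs
Hunk 5: at line 5 remove [gtluq,jtn,kzt] add [ocfo,zwzdq] -> 12 lines: kyc wwr wlr nlp yklnb ocfo zwzdq ffo semqz hhzps lcbtv dmdzs
Final line count: 12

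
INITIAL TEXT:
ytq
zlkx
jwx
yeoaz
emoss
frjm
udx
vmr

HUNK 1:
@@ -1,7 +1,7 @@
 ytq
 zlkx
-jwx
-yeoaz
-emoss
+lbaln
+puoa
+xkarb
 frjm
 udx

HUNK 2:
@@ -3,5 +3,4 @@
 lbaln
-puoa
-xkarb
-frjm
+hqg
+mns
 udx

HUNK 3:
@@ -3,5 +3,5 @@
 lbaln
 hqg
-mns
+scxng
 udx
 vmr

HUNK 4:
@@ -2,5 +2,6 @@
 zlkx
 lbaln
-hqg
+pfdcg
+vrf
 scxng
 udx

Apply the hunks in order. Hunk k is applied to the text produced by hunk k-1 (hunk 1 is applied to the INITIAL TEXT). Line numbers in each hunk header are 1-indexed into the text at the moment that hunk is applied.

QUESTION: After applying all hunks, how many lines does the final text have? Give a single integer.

Hunk 1: at line 1 remove [jwx,yeoaz,emoss] add [lbaln,puoa,xkarb] -> 8 lines: ytq zlkx lbaln puoa xkarb frjm udx vmr
Hunk 2: at line 3 remove [puoa,xkarb,frjm] add [hqg,mns] -> 7 lines: ytq zlkx lbaln hqg mns udx vmr
Hunk 3: at line 3 remove [mns] add [scxng] -> 7 lines: ytq zlkx lbaln hqg scxng udx vmr
Hunk 4: at line 2 remove [hqg] add [pfdcg,vrf] -> 8 lines: ytq zlkx lbaln pfdcg vrf scxng udx vmr
Final line count: 8

Answer: 8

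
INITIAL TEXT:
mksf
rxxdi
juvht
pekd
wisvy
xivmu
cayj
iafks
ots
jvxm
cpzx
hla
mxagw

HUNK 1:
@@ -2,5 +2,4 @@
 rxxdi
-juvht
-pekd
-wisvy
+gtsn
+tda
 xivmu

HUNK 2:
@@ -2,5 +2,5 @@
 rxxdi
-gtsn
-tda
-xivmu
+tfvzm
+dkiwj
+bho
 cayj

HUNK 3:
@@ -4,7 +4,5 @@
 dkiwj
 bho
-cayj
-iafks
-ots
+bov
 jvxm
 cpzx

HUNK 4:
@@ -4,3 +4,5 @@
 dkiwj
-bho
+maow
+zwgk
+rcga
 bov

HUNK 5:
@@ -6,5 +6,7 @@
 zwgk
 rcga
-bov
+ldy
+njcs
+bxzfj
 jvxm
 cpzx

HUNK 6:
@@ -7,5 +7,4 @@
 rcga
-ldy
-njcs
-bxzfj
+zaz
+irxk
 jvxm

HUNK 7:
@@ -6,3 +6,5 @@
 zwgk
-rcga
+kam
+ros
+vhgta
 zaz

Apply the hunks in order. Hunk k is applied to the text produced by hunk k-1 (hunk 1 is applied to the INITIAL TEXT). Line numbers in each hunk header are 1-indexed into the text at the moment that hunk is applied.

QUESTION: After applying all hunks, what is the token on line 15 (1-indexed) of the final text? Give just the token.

Hunk 1: at line 2 remove [juvht,pekd,wisvy] add [gtsn,tda] -> 12 lines: mksf rxxdi gtsn tda xivmu cayj iafks ots jvxm cpzx hla mxagw
Hunk 2: at line 2 remove [gtsn,tda,xivmu] add [tfvzm,dkiwj,bho] -> 12 lines: mksf rxxdi tfvzm dkiwj bho cayj iafks ots jvxm cpzx hla mxagw
Hunk 3: at line 4 remove [cayj,iafks,ots] add [bov] -> 10 lines: mksf rxxdi tfvzm dkiwj bho bov jvxm cpzx hla mxagw
Hunk 4: at line 4 remove [bho] add [maow,zwgk,rcga] -> 12 lines: mksf rxxdi tfvzm dkiwj maow zwgk rcga bov jvxm cpzx hla mxagw
Hunk 5: at line 6 remove [bov] add [ldy,njcs,bxzfj] -> 14 lines: mksf rxxdi tfvzm dkiwj maow zwgk rcga ldy njcs bxzfj jvxm cpzx hla mxagw
Hunk 6: at line 7 remove [ldy,njcs,bxzfj] add [zaz,irxk] -> 13 lines: mksf rxxdi tfvzm dkiwj maow zwgk rcga zaz irxk jvxm cpzx hla mxagw
Hunk 7: at line 6 remove [rcga] add [kam,ros,vhgta] -> 15 lines: mksf rxxdi tfvzm dkiwj maow zwgk kam ros vhgta zaz irxk jvxm cpzx hla mxagw
Final line 15: mxagw

Answer: mxagw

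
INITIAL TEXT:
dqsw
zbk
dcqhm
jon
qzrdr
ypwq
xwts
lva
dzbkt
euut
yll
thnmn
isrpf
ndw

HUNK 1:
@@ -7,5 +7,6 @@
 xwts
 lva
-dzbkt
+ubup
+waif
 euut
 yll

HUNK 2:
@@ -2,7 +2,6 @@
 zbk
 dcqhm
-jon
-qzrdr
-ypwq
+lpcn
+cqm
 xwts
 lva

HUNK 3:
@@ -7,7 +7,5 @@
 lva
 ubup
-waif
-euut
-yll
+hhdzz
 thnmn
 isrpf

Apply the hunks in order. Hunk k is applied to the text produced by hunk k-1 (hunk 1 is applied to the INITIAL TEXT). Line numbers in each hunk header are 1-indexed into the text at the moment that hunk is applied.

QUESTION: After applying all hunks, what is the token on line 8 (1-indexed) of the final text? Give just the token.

Answer: ubup

Derivation:
Hunk 1: at line 7 remove [dzbkt] add [ubup,waif] -> 15 lines: dqsw zbk dcqhm jon qzrdr ypwq xwts lva ubup waif euut yll thnmn isrpf ndw
Hunk 2: at line 2 remove [jon,qzrdr,ypwq] add [lpcn,cqm] -> 14 lines: dqsw zbk dcqhm lpcn cqm xwts lva ubup waif euut yll thnmn isrpf ndw
Hunk 3: at line 7 remove [waif,euut,yll] add [hhdzz] -> 12 lines: dqsw zbk dcqhm lpcn cqm xwts lva ubup hhdzz thnmn isrpf ndw
Final line 8: ubup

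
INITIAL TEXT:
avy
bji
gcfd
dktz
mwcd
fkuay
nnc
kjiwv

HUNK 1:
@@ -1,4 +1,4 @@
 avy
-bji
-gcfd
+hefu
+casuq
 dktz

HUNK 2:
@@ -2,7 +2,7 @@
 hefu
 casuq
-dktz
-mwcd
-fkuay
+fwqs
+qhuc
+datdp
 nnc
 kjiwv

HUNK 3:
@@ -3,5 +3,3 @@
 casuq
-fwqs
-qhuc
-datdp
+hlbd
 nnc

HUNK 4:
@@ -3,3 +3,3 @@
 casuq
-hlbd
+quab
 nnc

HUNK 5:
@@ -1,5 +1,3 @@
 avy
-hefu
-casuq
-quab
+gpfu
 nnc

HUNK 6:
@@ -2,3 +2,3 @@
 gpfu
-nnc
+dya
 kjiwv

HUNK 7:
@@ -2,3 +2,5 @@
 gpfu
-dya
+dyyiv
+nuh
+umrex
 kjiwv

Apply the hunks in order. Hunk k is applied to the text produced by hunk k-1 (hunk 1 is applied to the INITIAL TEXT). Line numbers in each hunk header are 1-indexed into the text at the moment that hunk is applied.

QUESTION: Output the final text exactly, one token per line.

Answer: avy
gpfu
dyyiv
nuh
umrex
kjiwv

Derivation:
Hunk 1: at line 1 remove [bji,gcfd] add [hefu,casuq] -> 8 lines: avy hefu casuq dktz mwcd fkuay nnc kjiwv
Hunk 2: at line 2 remove [dktz,mwcd,fkuay] add [fwqs,qhuc,datdp] -> 8 lines: avy hefu casuq fwqs qhuc datdp nnc kjiwv
Hunk 3: at line 3 remove [fwqs,qhuc,datdp] add [hlbd] -> 6 lines: avy hefu casuq hlbd nnc kjiwv
Hunk 4: at line 3 remove [hlbd] add [quab] -> 6 lines: avy hefu casuq quab nnc kjiwv
Hunk 5: at line 1 remove [hefu,casuq,quab] add [gpfu] -> 4 lines: avy gpfu nnc kjiwv
Hunk 6: at line 2 remove [nnc] add [dya] -> 4 lines: avy gpfu dya kjiwv
Hunk 7: at line 2 remove [dya] add [dyyiv,nuh,umrex] -> 6 lines: avy gpfu dyyiv nuh umrex kjiwv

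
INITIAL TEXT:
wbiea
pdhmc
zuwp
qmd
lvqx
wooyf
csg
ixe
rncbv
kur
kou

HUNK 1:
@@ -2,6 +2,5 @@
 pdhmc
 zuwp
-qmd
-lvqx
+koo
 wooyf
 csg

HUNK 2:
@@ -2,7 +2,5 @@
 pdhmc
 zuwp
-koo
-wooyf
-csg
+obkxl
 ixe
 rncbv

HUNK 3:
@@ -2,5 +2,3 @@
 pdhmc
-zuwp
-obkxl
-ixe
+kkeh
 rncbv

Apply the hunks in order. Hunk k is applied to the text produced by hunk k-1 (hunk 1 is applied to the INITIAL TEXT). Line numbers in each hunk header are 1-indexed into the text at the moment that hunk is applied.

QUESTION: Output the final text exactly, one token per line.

Hunk 1: at line 2 remove [qmd,lvqx] add [koo] -> 10 lines: wbiea pdhmc zuwp koo wooyf csg ixe rncbv kur kou
Hunk 2: at line 2 remove [koo,wooyf,csg] add [obkxl] -> 8 lines: wbiea pdhmc zuwp obkxl ixe rncbv kur kou
Hunk 3: at line 2 remove [zuwp,obkxl,ixe] add [kkeh] -> 6 lines: wbiea pdhmc kkeh rncbv kur kou

Answer: wbiea
pdhmc
kkeh
rncbv
kur
kou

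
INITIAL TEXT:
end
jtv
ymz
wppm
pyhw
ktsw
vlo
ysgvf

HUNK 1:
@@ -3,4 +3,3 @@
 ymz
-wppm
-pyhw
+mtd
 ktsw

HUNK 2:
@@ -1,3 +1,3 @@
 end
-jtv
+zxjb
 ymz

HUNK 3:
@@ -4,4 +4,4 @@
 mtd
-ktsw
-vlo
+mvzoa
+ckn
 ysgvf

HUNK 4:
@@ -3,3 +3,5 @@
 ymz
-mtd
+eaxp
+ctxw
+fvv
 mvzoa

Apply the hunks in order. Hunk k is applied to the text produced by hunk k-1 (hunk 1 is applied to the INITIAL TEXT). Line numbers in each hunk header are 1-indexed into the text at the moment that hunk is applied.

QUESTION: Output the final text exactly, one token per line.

Hunk 1: at line 3 remove [wppm,pyhw] add [mtd] -> 7 lines: end jtv ymz mtd ktsw vlo ysgvf
Hunk 2: at line 1 remove [jtv] add [zxjb] -> 7 lines: end zxjb ymz mtd ktsw vlo ysgvf
Hunk 3: at line 4 remove [ktsw,vlo] add [mvzoa,ckn] -> 7 lines: end zxjb ymz mtd mvzoa ckn ysgvf
Hunk 4: at line 3 remove [mtd] add [eaxp,ctxw,fvv] -> 9 lines: end zxjb ymz eaxp ctxw fvv mvzoa ckn ysgvf

Answer: end
zxjb
ymz
eaxp
ctxw
fvv
mvzoa
ckn
ysgvf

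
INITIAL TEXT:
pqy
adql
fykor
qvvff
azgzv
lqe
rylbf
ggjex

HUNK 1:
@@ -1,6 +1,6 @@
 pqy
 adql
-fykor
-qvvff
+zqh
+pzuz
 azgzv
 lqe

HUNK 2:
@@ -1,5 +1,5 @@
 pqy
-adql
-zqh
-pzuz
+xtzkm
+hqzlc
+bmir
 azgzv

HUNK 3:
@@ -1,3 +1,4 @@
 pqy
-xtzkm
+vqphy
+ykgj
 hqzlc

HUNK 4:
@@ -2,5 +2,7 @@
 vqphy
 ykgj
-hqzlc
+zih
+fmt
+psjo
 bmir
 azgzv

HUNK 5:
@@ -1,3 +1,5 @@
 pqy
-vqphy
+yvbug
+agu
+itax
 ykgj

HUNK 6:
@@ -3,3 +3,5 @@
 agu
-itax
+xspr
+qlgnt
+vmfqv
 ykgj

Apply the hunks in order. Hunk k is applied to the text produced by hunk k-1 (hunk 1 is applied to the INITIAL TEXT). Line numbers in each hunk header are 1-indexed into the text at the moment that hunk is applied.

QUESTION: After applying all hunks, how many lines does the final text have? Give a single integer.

Answer: 15

Derivation:
Hunk 1: at line 1 remove [fykor,qvvff] add [zqh,pzuz] -> 8 lines: pqy adql zqh pzuz azgzv lqe rylbf ggjex
Hunk 2: at line 1 remove [adql,zqh,pzuz] add [xtzkm,hqzlc,bmir] -> 8 lines: pqy xtzkm hqzlc bmir azgzv lqe rylbf ggjex
Hunk 3: at line 1 remove [xtzkm] add [vqphy,ykgj] -> 9 lines: pqy vqphy ykgj hqzlc bmir azgzv lqe rylbf ggjex
Hunk 4: at line 2 remove [hqzlc] add [zih,fmt,psjo] -> 11 lines: pqy vqphy ykgj zih fmt psjo bmir azgzv lqe rylbf ggjex
Hunk 5: at line 1 remove [vqphy] add [yvbug,agu,itax] -> 13 lines: pqy yvbug agu itax ykgj zih fmt psjo bmir azgzv lqe rylbf ggjex
Hunk 6: at line 3 remove [itax] add [xspr,qlgnt,vmfqv] -> 15 lines: pqy yvbug agu xspr qlgnt vmfqv ykgj zih fmt psjo bmir azgzv lqe rylbf ggjex
Final line count: 15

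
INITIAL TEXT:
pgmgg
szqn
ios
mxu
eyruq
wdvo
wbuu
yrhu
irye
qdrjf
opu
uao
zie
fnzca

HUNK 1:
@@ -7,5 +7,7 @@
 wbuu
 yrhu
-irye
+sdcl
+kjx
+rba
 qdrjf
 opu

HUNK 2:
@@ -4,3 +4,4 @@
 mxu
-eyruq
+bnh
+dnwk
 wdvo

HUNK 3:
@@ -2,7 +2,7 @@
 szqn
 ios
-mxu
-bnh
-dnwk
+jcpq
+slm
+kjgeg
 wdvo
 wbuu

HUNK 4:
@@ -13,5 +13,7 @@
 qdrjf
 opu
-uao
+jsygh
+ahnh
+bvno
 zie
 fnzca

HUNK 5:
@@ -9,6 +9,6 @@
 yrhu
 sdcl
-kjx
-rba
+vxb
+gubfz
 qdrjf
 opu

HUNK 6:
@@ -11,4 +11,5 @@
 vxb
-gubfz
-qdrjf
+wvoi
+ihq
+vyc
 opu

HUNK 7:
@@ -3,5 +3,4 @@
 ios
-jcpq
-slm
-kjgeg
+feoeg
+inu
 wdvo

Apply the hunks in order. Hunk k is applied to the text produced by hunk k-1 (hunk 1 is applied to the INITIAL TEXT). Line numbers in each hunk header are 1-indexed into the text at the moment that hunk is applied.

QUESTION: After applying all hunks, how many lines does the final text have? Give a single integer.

Hunk 1: at line 7 remove [irye] add [sdcl,kjx,rba] -> 16 lines: pgmgg szqn ios mxu eyruq wdvo wbuu yrhu sdcl kjx rba qdrjf opu uao zie fnzca
Hunk 2: at line 4 remove [eyruq] add [bnh,dnwk] -> 17 lines: pgmgg szqn ios mxu bnh dnwk wdvo wbuu yrhu sdcl kjx rba qdrjf opu uao zie fnzca
Hunk 3: at line 2 remove [mxu,bnh,dnwk] add [jcpq,slm,kjgeg] -> 17 lines: pgmgg szqn ios jcpq slm kjgeg wdvo wbuu yrhu sdcl kjx rba qdrjf opu uao zie fnzca
Hunk 4: at line 13 remove [uao] add [jsygh,ahnh,bvno] -> 19 lines: pgmgg szqn ios jcpq slm kjgeg wdvo wbuu yrhu sdcl kjx rba qdrjf opu jsygh ahnh bvno zie fnzca
Hunk 5: at line 9 remove [kjx,rba] add [vxb,gubfz] -> 19 lines: pgmgg szqn ios jcpq slm kjgeg wdvo wbuu yrhu sdcl vxb gubfz qdrjf opu jsygh ahnh bvno zie fnzca
Hunk 6: at line 11 remove [gubfz,qdrjf] add [wvoi,ihq,vyc] -> 20 lines: pgmgg szqn ios jcpq slm kjgeg wdvo wbuu yrhu sdcl vxb wvoi ihq vyc opu jsygh ahnh bvno zie fnzca
Hunk 7: at line 3 remove [jcpq,slm,kjgeg] add [feoeg,inu] -> 19 lines: pgmgg szqn ios feoeg inu wdvo wbuu yrhu sdcl vxb wvoi ihq vyc opu jsygh ahnh bvno zie fnzca
Final line count: 19

Answer: 19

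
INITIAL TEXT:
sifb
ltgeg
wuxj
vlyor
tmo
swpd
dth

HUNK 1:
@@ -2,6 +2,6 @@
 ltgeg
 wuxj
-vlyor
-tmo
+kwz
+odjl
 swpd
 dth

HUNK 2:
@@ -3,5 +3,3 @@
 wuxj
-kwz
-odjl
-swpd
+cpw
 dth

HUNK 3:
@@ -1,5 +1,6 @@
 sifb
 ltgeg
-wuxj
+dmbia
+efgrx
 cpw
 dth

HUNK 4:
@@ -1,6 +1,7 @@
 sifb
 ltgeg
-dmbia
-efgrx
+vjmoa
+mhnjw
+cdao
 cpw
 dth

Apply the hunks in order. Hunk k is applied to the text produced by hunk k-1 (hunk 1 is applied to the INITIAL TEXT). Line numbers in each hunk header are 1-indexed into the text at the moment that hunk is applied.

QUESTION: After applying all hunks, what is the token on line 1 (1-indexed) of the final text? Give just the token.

Answer: sifb

Derivation:
Hunk 1: at line 2 remove [vlyor,tmo] add [kwz,odjl] -> 7 lines: sifb ltgeg wuxj kwz odjl swpd dth
Hunk 2: at line 3 remove [kwz,odjl,swpd] add [cpw] -> 5 lines: sifb ltgeg wuxj cpw dth
Hunk 3: at line 1 remove [wuxj] add [dmbia,efgrx] -> 6 lines: sifb ltgeg dmbia efgrx cpw dth
Hunk 4: at line 1 remove [dmbia,efgrx] add [vjmoa,mhnjw,cdao] -> 7 lines: sifb ltgeg vjmoa mhnjw cdao cpw dth
Final line 1: sifb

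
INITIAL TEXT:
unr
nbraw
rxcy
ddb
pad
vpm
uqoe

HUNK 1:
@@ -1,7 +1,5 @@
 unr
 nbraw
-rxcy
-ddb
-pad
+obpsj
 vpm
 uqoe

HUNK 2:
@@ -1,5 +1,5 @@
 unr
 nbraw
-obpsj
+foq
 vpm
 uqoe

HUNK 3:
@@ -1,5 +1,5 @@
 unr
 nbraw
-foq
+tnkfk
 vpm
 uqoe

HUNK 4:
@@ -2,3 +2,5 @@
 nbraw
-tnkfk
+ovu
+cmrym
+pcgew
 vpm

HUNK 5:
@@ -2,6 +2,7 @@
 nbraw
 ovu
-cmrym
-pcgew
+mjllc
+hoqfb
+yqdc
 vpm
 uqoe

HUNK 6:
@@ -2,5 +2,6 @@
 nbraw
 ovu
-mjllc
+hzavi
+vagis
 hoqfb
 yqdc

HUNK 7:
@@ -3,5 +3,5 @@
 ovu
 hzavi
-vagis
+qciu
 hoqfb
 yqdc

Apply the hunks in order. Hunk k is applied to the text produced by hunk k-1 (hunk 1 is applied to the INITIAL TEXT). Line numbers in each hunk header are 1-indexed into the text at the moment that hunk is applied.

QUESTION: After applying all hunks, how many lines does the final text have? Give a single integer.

Hunk 1: at line 1 remove [rxcy,ddb,pad] add [obpsj] -> 5 lines: unr nbraw obpsj vpm uqoe
Hunk 2: at line 1 remove [obpsj] add [foq] -> 5 lines: unr nbraw foq vpm uqoe
Hunk 3: at line 1 remove [foq] add [tnkfk] -> 5 lines: unr nbraw tnkfk vpm uqoe
Hunk 4: at line 2 remove [tnkfk] add [ovu,cmrym,pcgew] -> 7 lines: unr nbraw ovu cmrym pcgew vpm uqoe
Hunk 5: at line 2 remove [cmrym,pcgew] add [mjllc,hoqfb,yqdc] -> 8 lines: unr nbraw ovu mjllc hoqfb yqdc vpm uqoe
Hunk 6: at line 2 remove [mjllc] add [hzavi,vagis] -> 9 lines: unr nbraw ovu hzavi vagis hoqfb yqdc vpm uqoe
Hunk 7: at line 3 remove [vagis] add [qciu] -> 9 lines: unr nbraw ovu hzavi qciu hoqfb yqdc vpm uqoe
Final line count: 9

Answer: 9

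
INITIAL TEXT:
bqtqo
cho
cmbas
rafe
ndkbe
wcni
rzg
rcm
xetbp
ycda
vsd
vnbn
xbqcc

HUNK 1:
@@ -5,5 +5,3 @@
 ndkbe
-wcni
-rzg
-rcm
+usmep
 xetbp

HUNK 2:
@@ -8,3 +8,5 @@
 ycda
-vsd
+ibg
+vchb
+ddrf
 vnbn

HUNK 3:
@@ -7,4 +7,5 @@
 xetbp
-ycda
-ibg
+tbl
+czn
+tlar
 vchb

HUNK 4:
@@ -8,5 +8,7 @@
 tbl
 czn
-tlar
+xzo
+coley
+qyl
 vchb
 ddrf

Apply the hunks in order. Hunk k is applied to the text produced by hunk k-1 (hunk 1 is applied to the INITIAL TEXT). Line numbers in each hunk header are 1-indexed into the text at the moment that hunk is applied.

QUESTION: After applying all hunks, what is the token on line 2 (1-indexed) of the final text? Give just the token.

Hunk 1: at line 5 remove [wcni,rzg,rcm] add [usmep] -> 11 lines: bqtqo cho cmbas rafe ndkbe usmep xetbp ycda vsd vnbn xbqcc
Hunk 2: at line 8 remove [vsd] add [ibg,vchb,ddrf] -> 13 lines: bqtqo cho cmbas rafe ndkbe usmep xetbp ycda ibg vchb ddrf vnbn xbqcc
Hunk 3: at line 7 remove [ycda,ibg] add [tbl,czn,tlar] -> 14 lines: bqtqo cho cmbas rafe ndkbe usmep xetbp tbl czn tlar vchb ddrf vnbn xbqcc
Hunk 4: at line 8 remove [tlar] add [xzo,coley,qyl] -> 16 lines: bqtqo cho cmbas rafe ndkbe usmep xetbp tbl czn xzo coley qyl vchb ddrf vnbn xbqcc
Final line 2: cho

Answer: cho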